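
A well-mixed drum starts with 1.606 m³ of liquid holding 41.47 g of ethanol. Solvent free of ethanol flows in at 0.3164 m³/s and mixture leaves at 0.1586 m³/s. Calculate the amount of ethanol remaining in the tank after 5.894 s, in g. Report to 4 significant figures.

26.20 g

Let m(t) be the amount of ethanol. Volume: V(t) = V₀ + (Q_in − Q_out) t = 1.606 + 0.157800 t; V(5.894) = 2.53607 m³.
No ethanol enters, so dm/dt = −Q_out · (m/V).
Separate: dm/m = −Q_out dt/V(t) ⇒ ln(m/m₀) = −(Q_out/(Q_in−Q_out)) ln(V/V₀).
m = m₀ (V₀/V)^(Q_out/(Q_in−Q_out)) = 41.47 × (1.606/2.53607)^(1.00507) = 26.2006 g.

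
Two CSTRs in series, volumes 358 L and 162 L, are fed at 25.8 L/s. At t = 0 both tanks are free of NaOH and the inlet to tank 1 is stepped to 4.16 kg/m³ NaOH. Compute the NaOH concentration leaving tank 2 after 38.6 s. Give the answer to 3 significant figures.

Each tank obeys Vᵢ dCᵢ/dt = Q(Cᵢ₋₁ − Cᵢ), so τᵢ = Vᵢ/Q.
τ₁ = 358/25.8 = 13.876 s; τ₂ = 162/25.8 = 6.2791 s.
Solving the cascade with C₁(0)=C₂(0)=0 gives C₂(t) = C_in[1 − (τ₁ e^(−t/τ₁) − τ₂ e^(−t/τ₂))/(τ₁ − τ₂)].
At t = 38.6: e^(−t/τ₁) = 0.061928, e^(−t/τ₂) = 0.0021390.
C₂ = 4.16·[1 − (13.876·0.061928 − 6.2791·0.0021390)/(7.5969)] = 4.16·0.88866 = 3.6968 kg/m³.

3.70 kg/m³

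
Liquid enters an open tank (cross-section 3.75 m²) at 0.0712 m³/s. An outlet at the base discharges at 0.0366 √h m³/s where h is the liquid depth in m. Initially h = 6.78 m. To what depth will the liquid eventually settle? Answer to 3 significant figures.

3.78 m

Level balance: A dh/dt = 0.0712 − 0.0366 √h. Setting dh/dt = 0:
Q_in = 0.0366 √h_ss ⇒ √h_ss = 0.0712/0.0366 = 1.9454.
h_ss = 1.9454² = 3.7844 m. (Since h₀ = 6.78 m > h_ss, the level will fall toward this value.)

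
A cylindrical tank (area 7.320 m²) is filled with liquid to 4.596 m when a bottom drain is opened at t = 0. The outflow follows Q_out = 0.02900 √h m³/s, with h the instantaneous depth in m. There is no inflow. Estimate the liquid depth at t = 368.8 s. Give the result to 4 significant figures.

A dh/dt = −Q_out = −0.02900 √h.
This is separable: 2 d(√h)/dt = −0.02900/A, so √h = √h₀ − (0.02900/(2A)) t.
√h = √4.596 − 0.02900·368.8/(2·7.320) = 2.14383 − 0.730546 = 1.41328.
h = 1.41328² = 1.99737 m.

1.997 m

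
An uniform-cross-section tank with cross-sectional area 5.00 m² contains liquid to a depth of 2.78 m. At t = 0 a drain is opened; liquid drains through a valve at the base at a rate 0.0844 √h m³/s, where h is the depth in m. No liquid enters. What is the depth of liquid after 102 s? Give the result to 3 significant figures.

Volume balance on the tank: A dh/dt = −0.0844 √h.
This is separable: 2 d(√h)/dt = −0.0844/A, so √h = √h₀ − (0.0844/(2A)) t.
√h = √2.78 − 0.0844·102/(2·5.00) = 1.6673 − 0.86088 = 0.80645.
h = 0.80645² = 0.65037 m.

0.650 m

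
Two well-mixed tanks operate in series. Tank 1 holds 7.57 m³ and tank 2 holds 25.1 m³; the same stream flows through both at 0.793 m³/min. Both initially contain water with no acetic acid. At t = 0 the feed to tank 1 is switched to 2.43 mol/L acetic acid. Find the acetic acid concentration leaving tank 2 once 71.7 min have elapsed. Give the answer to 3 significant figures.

2.07 mol/L

Each tank obeys Vᵢ dCᵢ/dt = Q(Cᵢ₋₁ − Cᵢ), so τᵢ = Vᵢ/Q.
τ₁ = 7.57/0.793 = 9.5460 min; τ₂ = 25.1/0.793 = 31.652 min.
Tank 1: C₁ = C_in(1 − e^(−t/τ₁)). Tank 2 (τ₁ ≠ τ₂): C₂ = C_in[1 − (τ₁ e^(−t/τ₁) − τ₂ e^(−t/τ₂))/(τ₁ − τ₂)].
At t = 71.7: e^(−t/τ₁) = 0.00054705, e^(−t/τ₂) = 0.10380.
C₂ = 2.43·[1 − (9.5460·0.00054705 − 31.652·0.10380)/(-22.106)] = 2.43·0.85161 = 2.0694 mol/L.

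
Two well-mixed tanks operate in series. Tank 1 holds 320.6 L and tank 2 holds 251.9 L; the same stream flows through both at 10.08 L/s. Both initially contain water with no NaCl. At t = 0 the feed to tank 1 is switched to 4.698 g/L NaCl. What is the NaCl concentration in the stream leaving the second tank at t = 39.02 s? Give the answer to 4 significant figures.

Time constants: τᵢ = Vᵢ/Q for each well-mixed tank.
τ₁ = 320.6/10.08 = 31.8056 s; τ₂ = 251.9/10.08 = 24.9901 s.
Tank 1: C₁ = C_in(1 − e^(−t/τ₁)). Tank 2 (τ₁ ≠ τ₂): C₂ = C_in[1 − (τ₁ e^(−t/τ₁) − τ₂ e^(−t/τ₂))/(τ₁ − τ₂)].
At t = 39.02: e^(−t/τ₁) = 0.293221, e^(−t/τ₂) = 0.209838.
C₂ = 4.698·[1 − (31.8056·0.293221 − 24.9901·0.209838)/(6.81548)] = 4.698·0.401043 = 1.88410 g/L.

1.884 g/L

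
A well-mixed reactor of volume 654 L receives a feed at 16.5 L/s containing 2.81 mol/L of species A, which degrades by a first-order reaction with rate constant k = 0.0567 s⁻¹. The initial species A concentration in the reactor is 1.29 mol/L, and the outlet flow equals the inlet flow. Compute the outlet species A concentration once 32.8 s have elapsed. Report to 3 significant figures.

0.894 mol/L

Species balance: V dC/dt = Q C_in − Q C − k V C.
dC/dt = (Q/V) C_in − (Q/V + k) C; effective rate a = Q/V + k = 0.025229 + 0.0567 = 0.081929 s⁻¹.
C_ss = Q C_in/(Q + kV) = 0.86531 mol/L; C(t) = C_ss + (C₀ − C_ss) e^(−a t).
C(32.8) = 0.86531 + (0.42469)·e^(−0.081929·32.8) = 0.86531 + (0.42469)·0.068066 = 0.89422 mol/L.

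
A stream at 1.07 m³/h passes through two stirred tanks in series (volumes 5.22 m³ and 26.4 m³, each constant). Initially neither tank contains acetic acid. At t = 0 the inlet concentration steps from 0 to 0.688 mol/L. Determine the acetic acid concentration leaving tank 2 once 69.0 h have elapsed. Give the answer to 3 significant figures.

Time constants: τᵢ = Vᵢ/Q for each well-mixed tank.
τ₁ = 5.22/1.07 = 4.8785 h; τ₂ = 26.4/1.07 = 24.673 h.
Tank 1: C₁ = C_in(1 − e^(−t/τ₁)). Tank 2 (τ₁ ≠ τ₂): C₂ = C_in[1 − (τ₁ e^(−t/τ₁) − τ₂ e^(−t/τ₂))/(τ₁ − τ₂)].
At t = 69.0: e^(−t/τ₁) = 7.2024e-07, e^(−t/τ₂) = 0.061018.
C₂ = 0.688·[1 − (4.8785·7.2024e-07 − 24.673·0.061018)/(-19.794)] = 0.688·0.92394 = 0.63567 mol/L.

0.636 mol/L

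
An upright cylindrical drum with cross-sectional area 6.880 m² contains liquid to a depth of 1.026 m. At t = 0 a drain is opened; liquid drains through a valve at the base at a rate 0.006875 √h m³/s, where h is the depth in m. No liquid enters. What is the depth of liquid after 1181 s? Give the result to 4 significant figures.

0.1788 m

Unsteady balance on liquid volume: A dh/dt = −0.006875 √h.
This is separable: 2 d(√h)/dt = −0.006875/A, so √h = √h₀ − (0.006875/(2A)) t.
√h = √1.026 − 0.006875·1181/(2·6.880) = 1.01292 − 0.590071 = 0.422846.
h = 0.422846² = 0.178799 m.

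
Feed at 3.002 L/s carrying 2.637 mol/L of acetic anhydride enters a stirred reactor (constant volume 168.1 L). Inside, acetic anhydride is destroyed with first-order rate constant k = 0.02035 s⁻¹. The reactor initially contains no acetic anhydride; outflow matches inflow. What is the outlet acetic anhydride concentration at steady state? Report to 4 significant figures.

1.233 mol/L

Species balance: V dC/dt = Q C_in − Q C − k V C.
At steady state: 0 = Q C_in − (Q + kV) C_ss, so C_ss = Q C_in/(Q + kV).
C_ss = 3.002·2.637/(3.002 + 0.02035·168.1) = 7.91627/6.42283 = 1.23252 mol/L.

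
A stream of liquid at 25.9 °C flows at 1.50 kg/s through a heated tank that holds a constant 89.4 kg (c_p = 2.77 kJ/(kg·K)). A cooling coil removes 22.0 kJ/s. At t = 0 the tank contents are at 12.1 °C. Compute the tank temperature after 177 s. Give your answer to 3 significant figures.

Unsteady energy balance on the tank contents: M c_p dT/dt = ṁ c_p (T_in − T) − 22.0.
Rearrange: dT/dt = (T_ss − T)/τ with τ = M/ṁ = 59.600 s and T_ss = T_in − Q̇/(ṁ c_p) = 20.605 °C.
This is linear first-order; T(t) = T_ss + (T₀ − T_ss) e^(−t/τ).
T(177) = 20.605 + (-8.5052)·e^(−177/59.600) = 20.605 + (-8.5052)·0.051314 = 20.169 °C.

20.2 °C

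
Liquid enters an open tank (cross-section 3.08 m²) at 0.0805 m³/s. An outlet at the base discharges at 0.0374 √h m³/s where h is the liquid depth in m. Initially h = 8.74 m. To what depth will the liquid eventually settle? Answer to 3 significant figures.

Level balance: A dh/dt = 0.0805 − 0.0374 √h. Setting dh/dt = 0:
Q_in = 0.0374 √h_ss ⇒ √h_ss = 0.0805/0.0374 = 2.1524.
h_ss = 2.1524² = 4.6329 m. (Since h₀ = 8.74 m > h_ss, the level will fall toward this value.)

4.63 m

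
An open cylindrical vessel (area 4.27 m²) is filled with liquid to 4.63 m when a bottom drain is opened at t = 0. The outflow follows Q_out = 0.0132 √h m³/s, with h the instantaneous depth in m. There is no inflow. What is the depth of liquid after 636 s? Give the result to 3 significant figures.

1.37 m

Accumulation of liquid (constant cross-section A): A dh/dt = −0.0132 √h.
This is separable: 2 d(√h)/dt = −0.0132/A, so √h = √h₀ − (0.0132/(2A)) t.
√h = √4.63 − 0.0132·636/(2·4.27) = 2.1517 − 0.98304 = 1.1687.
h = 1.1687² = 1.3659 m.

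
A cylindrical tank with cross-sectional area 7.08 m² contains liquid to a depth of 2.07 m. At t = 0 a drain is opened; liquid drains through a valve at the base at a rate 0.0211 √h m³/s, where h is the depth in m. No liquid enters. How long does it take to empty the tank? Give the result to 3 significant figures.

966 s

With no inflow, A dh/dt = −0.0211 √h.
This is separable: 2 d(√h)/dt = −0.0211/A, so √h = √h₀ − (0.0211/(2A)) t.
Tank is empty when √h = 0: t_empty = 2A√h₀/0.0211.
t_empty = 2·7.08·√2.07/0.0211 = 14.160·1.4387/0.0211 = 965.53 s.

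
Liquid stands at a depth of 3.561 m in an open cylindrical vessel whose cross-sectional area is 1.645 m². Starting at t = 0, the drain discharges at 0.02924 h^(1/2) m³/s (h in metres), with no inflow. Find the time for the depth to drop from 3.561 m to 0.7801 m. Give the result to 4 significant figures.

A dh/dt = −Q_out = −0.02924 √h.
This is separable: 2 d(√h)/dt = −0.02924/A, so √h = √h₀ − (0.02924/(2A)) t.
t = 2A(√h₀ − √h)/0.02924 = 2·1.645·(√3.561 − √0.7801)/0.02924
  = 3.29000 × (1.88706 − 0.883233) / 0.02924 = 112.948 s.

112.9 s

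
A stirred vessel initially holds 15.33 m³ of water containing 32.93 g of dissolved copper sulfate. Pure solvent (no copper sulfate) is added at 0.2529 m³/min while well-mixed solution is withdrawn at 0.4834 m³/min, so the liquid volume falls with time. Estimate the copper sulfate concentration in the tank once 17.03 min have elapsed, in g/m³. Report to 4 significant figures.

1.553 g/m³

Total volume: dV/dt = Q_in − Q_out = -0.230500 m³/min, so V(t) = 15.33 − 0.230500 t and V(17.03) = 11.4046 m³.
Species balance (pure solvent in): dm/dt = −Q_out · m/V(t).
dm/m = −Q_out dt/(V₀ − 0.230500 t); integrating gives ln(m/m₀) = −(Q_out/(Q_in−Q_out)) ln(V/V₀).
m = m₀ (V₀/V)^(Q_out/(Q_in−Q_out)) = 32.93 × (15.33/11.4046)^(-2.09718) = 17.7085 g.
C = m/V = 17.7085/11.4046 = 1.55275 g/m³.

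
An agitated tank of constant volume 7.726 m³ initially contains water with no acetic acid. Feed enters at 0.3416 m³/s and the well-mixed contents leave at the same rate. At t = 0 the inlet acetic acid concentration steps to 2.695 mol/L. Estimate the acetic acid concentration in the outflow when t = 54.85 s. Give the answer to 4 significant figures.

Species balance on the tank: V dC/dt = Q(C_in − C).
Rewrite as dC/dt + C/τ = C_in/τ, τ = V/Q = 22.6171 s.
This is linear first-order; C(t) = C_in + (C₀ − C_in) e^(−t/τ).
C(54.85) = 2.695 + (0 − 2.695)·e^(−54.85/22.6171) = 2.695 + (-2.69500)·0.0884643 = 2.45659 mol/L.

2.457 mol/L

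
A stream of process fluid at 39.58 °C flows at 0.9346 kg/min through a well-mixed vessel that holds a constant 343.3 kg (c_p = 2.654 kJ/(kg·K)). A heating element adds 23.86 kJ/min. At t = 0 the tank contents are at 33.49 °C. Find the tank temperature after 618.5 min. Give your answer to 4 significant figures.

M c_p dT/dt = ṁ c_p (T_in − T) + Q̇.
Rearrange: dT/dt = (T_ss − T)/τ with τ = M/ṁ = 367.323 min and T_ss = T_in + Q̇/(ṁ c_p) = 49.1993 °C.
T approaches T_ss exponentially: T(t) = T_ss + (T₀ − T_ss) e^(−t/τ).
T(618.5) = 49.1993 + (-15.7093)·e^(−618.5/367.323) = 49.1993 + (-15.7093)·0.185666 = 46.2826 °C.

46.28 °C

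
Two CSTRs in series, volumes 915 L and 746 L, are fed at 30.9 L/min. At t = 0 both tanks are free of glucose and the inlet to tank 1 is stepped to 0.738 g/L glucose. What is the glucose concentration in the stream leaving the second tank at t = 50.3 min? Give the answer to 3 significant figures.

Time constants: τᵢ = Vᵢ/Q for each well-mixed tank.
τ₁ = 915/30.9 = 29.612 min; τ₂ = 746/30.9 = 24.142 min.
Tank 1: C₁ = C_in(1 − e^(−t/τ₁)). Tank 2 (τ₁ ≠ τ₂): C₂ = C_in[1 − (τ₁ e^(−t/τ₁) − τ₂ e^(−t/τ₂))/(τ₁ − τ₂)].
At t = 50.3: e^(−t/τ₁) = 0.18293, e^(−t/τ₂) = 0.12450.
C₂ = 0.738·[1 − (29.612·0.18293 − 24.142·0.12450)/(5.4693)] = 0.738·0.55914 = 0.41265 g/L.

0.413 g/L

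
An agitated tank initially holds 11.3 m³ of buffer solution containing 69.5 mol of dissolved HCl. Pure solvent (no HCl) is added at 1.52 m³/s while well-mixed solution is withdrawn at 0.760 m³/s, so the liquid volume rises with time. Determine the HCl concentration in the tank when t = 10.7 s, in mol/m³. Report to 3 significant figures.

2.08 mol/m³

Let m(t) be the amount of HCl. Volume: V(t) = V₀ + (Q_in − Q_out) t = 11.3 + 0.76000 t; V(10.7) = 19.432 m³.
Solute balance: dm/dt = 0 − Q_out C = −Q_out m/V(t).
dm/m = −Q_out dt/(V₀ + 0.76000 t); integrating gives ln(m/m₀) = −(Q_out/(Q_in−Q_out)) ln(V/V₀).
m = m₀ (V₀/V)^(Q_out/(Q_in−Q_out)) = 69.5 × (11.3/19.432)^(1.0000) = 40.415 mol.
C = m/V = 40.415/19.432 = 2.0798 mol/m³.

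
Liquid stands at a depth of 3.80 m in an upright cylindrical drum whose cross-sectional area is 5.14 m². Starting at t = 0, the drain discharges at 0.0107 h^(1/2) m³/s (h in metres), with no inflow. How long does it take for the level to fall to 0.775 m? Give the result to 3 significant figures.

1030 s

With no inflow, A dh/dt = −0.0107 √h.
∫ h^(−1/2) dh = −(0.0107/A) ∫ dt, giving 2√h = 2√h₀ − (0.0107/A) t.
t = 2A(√h₀ − √h)/0.0107 = 2·5.14·(√3.80 − √0.775)/0.0107
  = 10.280 × (1.9494 − 0.88034) / 0.0107 = 1027.1 s.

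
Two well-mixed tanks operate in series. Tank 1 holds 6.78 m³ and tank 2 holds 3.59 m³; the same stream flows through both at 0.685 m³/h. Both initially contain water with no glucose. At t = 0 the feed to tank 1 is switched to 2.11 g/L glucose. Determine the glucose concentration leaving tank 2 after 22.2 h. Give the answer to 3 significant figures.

1.67 g/L

Each tank obeys Vᵢ dCᵢ/dt = Q(Cᵢ₋₁ − Cᵢ), so τᵢ = Vᵢ/Q.
τ₁ = 6.78/0.685 = 9.8978 h; τ₂ = 3.59/0.685 = 5.2409 h.
Tank 1: C₁ = C_in(1 − e^(−t/τ₁)). Tank 2 (τ₁ ≠ τ₂): C₂ = C_in[1 − (τ₁ e^(−t/τ₁) − τ₂ e^(−t/τ₂))/(τ₁ − τ₂)].
At t = 22.2: e^(−t/τ₁) = 0.10615, e^(−t/τ₂) = 0.014466.
C₂ = 2.11·[1 − (9.8978·0.10615 − 5.2409·0.014466)/(4.6569)] = 2.11·0.79067 = 1.6683 g/L.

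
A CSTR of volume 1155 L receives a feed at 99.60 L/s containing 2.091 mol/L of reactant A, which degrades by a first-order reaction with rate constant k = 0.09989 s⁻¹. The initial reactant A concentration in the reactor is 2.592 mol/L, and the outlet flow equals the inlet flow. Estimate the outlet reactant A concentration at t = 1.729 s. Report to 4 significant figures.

2.145 mol/L

Accumulation = in − out − consumed: V dC/dt = Q C_in − Q C − k V C.
dC/dt = (Q/V) C_in − (Q/V + k) C; effective rate a = Q/V + k = 0.0862338 + 0.09989 = 0.186124 s⁻¹.
C_ss = Q C_in/(Q + kV) = 0.968790 mol/L; C(t) = C_ss + (C₀ − C_ss) e^(−a t).
C(1.729) = 0.968790 + (1.62321)·e^(−0.186124·1.729) = 0.968790 + (1.62321)·0.724837 = 2.14535 mol/L.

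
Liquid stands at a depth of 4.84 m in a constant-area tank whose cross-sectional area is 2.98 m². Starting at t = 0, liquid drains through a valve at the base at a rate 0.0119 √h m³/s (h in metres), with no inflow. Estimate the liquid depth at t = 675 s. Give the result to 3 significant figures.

A dh/dt = −Q_out = −0.0119 √h.
Separate and integrate: 2(√h − √h₀) = −(0.0119/A) t.
√h = √4.84 − 0.0119·675/(2·2.98) = 2.2000 − 1.3477 = 0.85227.
h = 0.85227² = 0.72636 m.

0.726 m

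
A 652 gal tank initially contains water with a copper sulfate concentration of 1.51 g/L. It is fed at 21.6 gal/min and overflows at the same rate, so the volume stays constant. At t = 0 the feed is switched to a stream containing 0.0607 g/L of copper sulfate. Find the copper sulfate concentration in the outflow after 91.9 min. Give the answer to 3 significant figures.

0.130 g/L

Mass balance on the solute (V constant): V dC/dt = Q(C_in − C).
Time constant τ = V/Q = 652/21.6 = 30.185 min.
C approaches C_in exponentially: C(t) = C_in + (C₀ − C_in) e^(−t/τ).
C(91.9) = 0.0607 + (1.51 − 0.0607)·e^(−91.9/30.185) = 0.0607 + (1.4493)·0.047618 = 0.12971 g/L.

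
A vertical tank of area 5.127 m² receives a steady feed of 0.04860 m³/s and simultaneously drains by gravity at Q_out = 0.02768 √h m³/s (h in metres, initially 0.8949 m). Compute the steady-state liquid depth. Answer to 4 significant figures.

A dh/dt = Q_in − 0.02768 √h. Steady state requires inflow = outflow:
Q_in = 0.02768 √h_ss ⇒ √h_ss = 0.04860/0.02768 = 1.75578.
h_ss = 1.75578² = 3.08276 m. (Since h₀ = 0.8949 m < h_ss, the level will rise toward this value.)

3.083 m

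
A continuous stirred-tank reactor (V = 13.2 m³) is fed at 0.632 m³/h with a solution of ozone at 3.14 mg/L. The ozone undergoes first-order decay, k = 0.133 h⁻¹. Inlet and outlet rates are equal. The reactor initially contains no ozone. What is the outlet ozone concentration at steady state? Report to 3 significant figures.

0.831 mg/L

V dC/dt = Q(C_in − C) − k V C.
Steady state (dC/dt = 0): C_ss = Q C_in/(Q + kV) = C_in/(1 + kV/Q).
C_ss = 0.632·3.14/(0.632 + 0.133·13.2) = 1.9845/2.3876 = 0.83116 mg/L.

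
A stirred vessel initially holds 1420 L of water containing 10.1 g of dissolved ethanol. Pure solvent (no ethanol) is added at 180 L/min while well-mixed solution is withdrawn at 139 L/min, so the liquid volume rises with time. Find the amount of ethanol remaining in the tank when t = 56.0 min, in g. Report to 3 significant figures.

0.387 g

Total volume: dV/dt = Q_in − Q_out = 41.000 L/min, so V(t) = 1420 + 41.000 t and V(56.0) = 3716.0 L.
No ethanol enters, so dm/dt = −Q_out · (m/V).
Separate: dm/m = −Q_out dt/V(t) ⇒ ln(m/m₀) = −(Q_out/(Q_in−Q_out)) ln(V/V₀).
m = m₀ (V₀/V)^(Q_out/(Q_in−Q_out)) = 10.1 × (1420/3716.0)^(3.3902) = 0.38719 g.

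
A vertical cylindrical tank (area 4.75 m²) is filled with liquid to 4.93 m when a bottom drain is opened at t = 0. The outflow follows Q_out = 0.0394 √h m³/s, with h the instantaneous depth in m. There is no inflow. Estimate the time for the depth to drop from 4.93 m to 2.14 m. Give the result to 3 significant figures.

Mass balance (ρ constant): A dh/dt = −0.0394 √h.
This is separable: 2 d(√h)/dt = −0.0394/A, so √h = √h₀ − (0.0394/(2A)) t.
t = 2A(√h₀ − √h)/0.0394 = 2·4.75·(√4.93 − √2.14)/0.0394
  = 9.5000 × (2.2204 − 1.4629) / 0.0394 = 182.64 s.

183 s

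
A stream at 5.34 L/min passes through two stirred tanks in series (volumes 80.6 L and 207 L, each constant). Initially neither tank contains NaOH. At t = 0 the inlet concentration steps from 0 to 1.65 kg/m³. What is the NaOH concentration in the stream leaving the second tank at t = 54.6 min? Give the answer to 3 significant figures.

1.02 kg/m³

Each tank obeys Vᵢ dCᵢ/dt = Q(Cᵢ₋₁ − Cᵢ), so τᵢ = Vᵢ/Q.
τ₁ = 80.6/5.34 = 15.094 min; τ₂ = 207/5.34 = 38.764 min.
Solving the cascade with C₁(0)=C₂(0)=0 gives C₂(t) = C_in[1 − (τ₁ e^(−t/τ₁) − τ₂ e^(−t/τ₂))/(τ₁ − τ₂)].
At t = 54.6: e^(−t/τ₁) = 0.026852, e^(−t/τ₂) = 0.24450.
C₂ = 1.65·[1 − (15.094·0.026852 − 38.764·0.24450)/(-23.670)] = 1.65·0.61671 = 1.0176 kg/m³.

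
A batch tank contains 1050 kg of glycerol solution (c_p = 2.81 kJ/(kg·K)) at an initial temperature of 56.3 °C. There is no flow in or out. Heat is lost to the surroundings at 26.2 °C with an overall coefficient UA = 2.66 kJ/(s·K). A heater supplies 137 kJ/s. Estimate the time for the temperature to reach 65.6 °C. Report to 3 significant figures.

632 s

M c_p dT/dt = −UA(T − T_amb) + Q̇.
τ = M c_p/UA = 1109.2 s; T_ss = T_amb + Q̇/UA = 26.2 + 137/2.66 = 77.704 °C.
T(t) = T_ss + (T₀ − T_ss)e^(−t/τ); set T = 65.6:
t = −τ ln[(T − T_ss)/(T₀ − T_ss)] = −1109.2 · ln(0.56550) = 632.31 s.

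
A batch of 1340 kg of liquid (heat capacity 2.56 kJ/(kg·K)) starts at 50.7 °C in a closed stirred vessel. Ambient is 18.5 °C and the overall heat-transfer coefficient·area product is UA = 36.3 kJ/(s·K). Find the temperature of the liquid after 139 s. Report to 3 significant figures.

25.9 °C

Lumped-capacitance energy balance: M c_p dT/dt = UA(T_amb − T).
dT/dt = (T_ss − T)/τ with T_ss = T_amb = 18.500 °C, τ = M c_p/UA = 1340·2.56/36.3 = 94.501 s.
Solution: T(t) = T_ss + (T₀ − T_ss) e^(−t/τ).
T(139) = 18.500 + (32.200)·0.22972 = 25.897 °C.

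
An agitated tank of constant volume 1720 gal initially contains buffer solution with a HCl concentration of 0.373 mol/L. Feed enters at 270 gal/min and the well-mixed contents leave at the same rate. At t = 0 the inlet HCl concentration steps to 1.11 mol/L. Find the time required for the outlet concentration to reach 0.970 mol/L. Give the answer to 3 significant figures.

10.6 min

Transient balance on the dissolved component: V dC/dt = Q(C_in − C), so τ = V/Q = 6.3704 min.
C(t) = C_in + (C₀ − C_in) e^(−t/τ). Set C = 0.970 and solve for t:
e^(−t/τ) = (C − C_in)/(C₀ − C_in) = (0.970 − 1.11)/(0.373 − 1.11) = 0.18996
t = −τ ln(…) = 6.3704 × 1.6609 = 10.581 min.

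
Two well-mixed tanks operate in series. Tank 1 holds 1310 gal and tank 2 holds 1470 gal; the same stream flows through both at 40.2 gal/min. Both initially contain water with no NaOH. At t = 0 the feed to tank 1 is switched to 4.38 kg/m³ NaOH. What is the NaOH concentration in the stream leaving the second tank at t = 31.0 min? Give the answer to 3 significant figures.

0.993 kg/m³

Each tank obeys Vᵢ dCᵢ/dt = Q(Cᵢ₋₁ − Cᵢ), so τᵢ = Vᵢ/Q.
τ₁ = 1310/40.2 = 32.587 min; τ₂ = 1470/40.2 = 36.567 min.
Tank 1: C₁ = C_in(1 − e^(−t/τ₁)). Tank 2 (τ₁ ≠ τ₂): C₂ = C_in[1 − (τ₁ e^(−t/τ₁) − τ₂ e^(−t/τ₂))/(τ₁ − τ₂)].
At t = 31.0: e^(−t/τ₁) = 0.38624, e^(−t/τ₂) = 0.42838.
C₂ = 4.38·[1 − (32.587·0.38624 − 36.567·0.42838)/(-3.9801)] = 4.38·0.22664 = 0.99266 kg/m³.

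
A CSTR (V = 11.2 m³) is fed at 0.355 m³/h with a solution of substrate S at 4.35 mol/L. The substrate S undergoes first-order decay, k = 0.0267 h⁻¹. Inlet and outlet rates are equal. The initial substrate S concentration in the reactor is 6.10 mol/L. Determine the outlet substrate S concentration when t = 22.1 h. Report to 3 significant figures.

V dC/dt = Q(C_in − C) − k V C.
dC/dt = (Q/V) C_in − (Q/V + k) C; effective rate a = Q/V + k = 0.031696 + 0.0267 = 0.058396 h⁻¹.
C_ss = Q C_in/(Q + kV) = 2.3611 mol/L; C(t) = C_ss + (C₀ − C_ss) e^(−a t).
C(22.1) = 2.3611 + (3.7389)·e^(−0.058396·22.1) = 2.3611 + (3.7389)·0.27512 = 3.3897 mol/L.

3.39 mol/L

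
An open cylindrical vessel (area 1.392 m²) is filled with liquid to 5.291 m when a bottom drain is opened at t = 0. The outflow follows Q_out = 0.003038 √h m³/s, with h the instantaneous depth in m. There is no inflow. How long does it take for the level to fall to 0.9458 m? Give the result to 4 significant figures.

With no inflow, A dh/dt = −0.003038 √h.
This is separable: 2 d(√h)/dt = −0.003038/A, so √h = √h₀ − (0.003038/(2A)) t.
t = 2A(√h₀ − √h)/0.003038 = 2·1.392·(√5.291 − √0.9458)/0.003038
  = 2.78400 × (2.30022 − 0.972522) / 0.003038 = 1216.69 s.

1217 s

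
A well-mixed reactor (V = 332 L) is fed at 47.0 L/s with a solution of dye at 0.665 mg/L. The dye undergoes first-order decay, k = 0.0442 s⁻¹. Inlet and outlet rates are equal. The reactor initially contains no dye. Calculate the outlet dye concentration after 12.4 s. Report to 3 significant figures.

V dC/dt = Q(C_in − C) − k V C.
This is linear with rate a = Q/V + k = 0.18577 s⁻¹.
C_ss = Q C_in/(Q + kV) = 0.50677 mg/L; C(t) = C_ss + (C₀ − C_ss) e^(−a t).
C(12.4) = 0.50677 + (-0.50677)·e^(−0.18577·12.4) = 0.50677 + (-0.50677)·0.099908 = 0.45614 mg/L.

0.456 mg/L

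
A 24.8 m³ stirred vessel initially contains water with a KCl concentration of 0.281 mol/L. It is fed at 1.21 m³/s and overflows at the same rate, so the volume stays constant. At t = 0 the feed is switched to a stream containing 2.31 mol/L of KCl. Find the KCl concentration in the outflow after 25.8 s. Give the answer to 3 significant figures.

1.73 mol/L

Accumulation = in − out for the solute gives V dC/dt = Q(C_in − C).
Time constant τ = V/Q = 24.8/1.21 = 20.496 s.
This is linear first-order; C(t) = C_in + (C₀ − C_in) e^(−t/τ).
C(25.8) = 2.31 + (0.281 − 2.31)·e^(−25.8/20.496) = 2.31 + (-2.0290)·0.28400 = 1.7338 mol/L.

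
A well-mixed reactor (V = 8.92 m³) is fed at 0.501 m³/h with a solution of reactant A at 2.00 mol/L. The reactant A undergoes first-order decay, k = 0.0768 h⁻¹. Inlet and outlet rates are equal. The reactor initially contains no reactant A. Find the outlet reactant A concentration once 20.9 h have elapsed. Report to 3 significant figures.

0.792 mol/L

Accumulation = in − out − consumed: V dC/dt = Q C_in − Q C − k V C.
dC/dt = (Q/V) C_in − (Q/V + k) C; effective rate a = Q/V + k = 0.056166 + 0.0768 = 0.13297 h⁻¹.
C_ss = Q C_in/(Q + kV) = 0.84482 mol/L; C(t) = C_ss + (C₀ − C_ss) e^(−a t).
C(20.9) = 0.84482 + (-0.84482)·e^(−0.13297·20.9) = 0.84482 + (-0.84482)·0.062101 = 0.79235 mol/L.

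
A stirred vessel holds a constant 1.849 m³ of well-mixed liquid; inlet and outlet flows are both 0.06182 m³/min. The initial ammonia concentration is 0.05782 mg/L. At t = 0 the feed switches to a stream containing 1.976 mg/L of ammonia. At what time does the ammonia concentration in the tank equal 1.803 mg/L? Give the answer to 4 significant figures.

71.96 min

Species balance: V dC/dt = Q(C_in − C) ⇒ τ = V/Q = 29.9094 min.
C(t) = C_in + (C₀ − C_in) e^(−t/τ). Set C = 1.803 and solve for t:
e^(−t/τ) = (C − C_in)/(C₀ − C_in) = (1.803 − 1.976)/(0.05782 − 1.976) = 0.0901897
t = −τ ln(…) = 29.9094 × 2.40584 = 71.9573 min.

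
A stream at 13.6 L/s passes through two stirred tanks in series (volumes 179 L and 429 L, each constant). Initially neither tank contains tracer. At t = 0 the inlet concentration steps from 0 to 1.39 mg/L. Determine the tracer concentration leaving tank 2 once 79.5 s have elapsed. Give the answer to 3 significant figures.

1.20 mg/L

Each tank obeys Vᵢ dCᵢ/dt = Q(Cᵢ₋₁ − Cᵢ), so τᵢ = Vᵢ/Q.
τ₁ = 179/13.6 = 13.162 s; τ₂ = 429/13.6 = 31.544 s.
Tank 1: C₁ = C_in(1 − e^(−t/τ₁)). Tank 2 (τ₁ ≠ τ₂): C₂ = C_in[1 − (τ₁ e^(−t/τ₁) − τ₂ e^(−t/τ₂))/(τ₁ − τ₂)].
At t = 79.5: e^(−t/τ₁) = 0.0023810, e^(−t/τ₂) = 0.080437.
C₂ = 1.39·[1 − (13.162·0.0023810 − 31.544·0.080437)/(-18.382)] = 1.39·0.86367 = 1.2005 mg/L.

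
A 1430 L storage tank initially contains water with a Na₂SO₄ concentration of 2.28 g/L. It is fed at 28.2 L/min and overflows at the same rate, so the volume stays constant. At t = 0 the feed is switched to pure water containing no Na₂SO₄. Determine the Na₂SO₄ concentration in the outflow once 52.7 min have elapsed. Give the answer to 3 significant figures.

0.806 g/L

Unsteady species balance (constant V, well mixed): V dC/dt = Q(C_in − C).
So dC/dt = (C_in − C)/τ with τ = V/Q = 1430/28.2 = 50.709 min.
Integrating: C(t) = C_in + (C₀ − C_in) e^(−t/τ).
C(52.7) = 0 + (2.28 − 0)·e^(−52.7/50.709) = 0 + (2.2800)·0.35372 = 0.80647 g/L.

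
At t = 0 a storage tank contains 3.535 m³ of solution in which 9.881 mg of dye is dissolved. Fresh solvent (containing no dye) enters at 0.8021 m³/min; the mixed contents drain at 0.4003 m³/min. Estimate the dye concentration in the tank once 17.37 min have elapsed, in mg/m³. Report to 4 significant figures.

0.3172 mg/m³

Let m(t) be the amount of dye. Volume: V(t) = V₀ + (Q_in − Q_out) t = 3.535 + 0.401800 t; V(17.37) = 10.5143 m³.
Solute balance: dm/dt = 0 − Q_out C = −Q_out m/V(t).
Separate: dm/m = −Q_out dt/V(t) ⇒ ln(m/m₀) = −(Q_out/(Q_in−Q_out)) ln(V/V₀).
m = m₀ (V₀/V)^(Q_out/(Q_in−Q_out)) = 9.881 × (3.535/10.5143)^(0.996267) = 3.33564 mg.
C = m/V = 3.33564/10.5143 = 0.317249 mg/m³.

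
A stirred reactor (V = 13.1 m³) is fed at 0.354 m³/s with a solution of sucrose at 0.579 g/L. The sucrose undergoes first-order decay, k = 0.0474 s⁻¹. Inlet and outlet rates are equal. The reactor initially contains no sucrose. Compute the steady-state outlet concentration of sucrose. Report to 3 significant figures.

Species balance: V dC/dt = Q C_in − Q C − k V C.
At steady state: 0 = Q C_in − (Q + kV) C_ss, so C_ss = Q C_in/(Q + kV).
C_ss = 0.354·0.579/(0.354 + 0.0474·13.1) = 0.20497/0.97494 = 0.21023 g/L.

0.210 g/L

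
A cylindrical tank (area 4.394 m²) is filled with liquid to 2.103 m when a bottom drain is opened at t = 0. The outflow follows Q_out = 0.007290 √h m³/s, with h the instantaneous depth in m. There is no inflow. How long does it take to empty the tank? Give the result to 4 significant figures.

1748 s

A dh/dt = −Q_out = −0.007290 √h.
Separate and integrate: 2(√h − √h₀) = −(0.007290/A) t.
Set h = 0: 2√h₀ = (0.007290/A) t_empty ⇒ t_empty = 2A√h₀/0.007290.
t_empty = 2·4.394·√2.103/0.007290 = 8.78800·1.45017/0.007290 = 1748.16 s.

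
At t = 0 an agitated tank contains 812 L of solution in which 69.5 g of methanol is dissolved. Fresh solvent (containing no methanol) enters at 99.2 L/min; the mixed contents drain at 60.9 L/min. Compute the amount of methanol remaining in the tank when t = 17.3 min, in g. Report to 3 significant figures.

26.9 g

Total volume: dV/dt = Q_in − Q_out = 38.300 L/min, so V(t) = 812 + 38.300 t and V(17.3) = 1474.6 L.
Solute balance: dm/dt = 0 − Q_out C = −Q_out m/V(t).
Separate: dm/m = −Q_out dt/V(t) ⇒ ln(m/m₀) = −(Q_out/(Q_in−Q_out)) ln(V/V₀).
m = m₀ (V₀/V)^(Q_out/(Q_in−Q_out)) = 69.5 × (812/1474.6)^(1.5901) = 26.914 g.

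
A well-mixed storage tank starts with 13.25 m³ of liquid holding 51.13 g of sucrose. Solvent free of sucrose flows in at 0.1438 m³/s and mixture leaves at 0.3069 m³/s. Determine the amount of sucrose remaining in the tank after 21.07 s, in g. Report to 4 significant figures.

Total volume: dV/dt = Q_in − Q_out = -0.163100 m³/s, so V(t) = 13.25 − 0.163100 t and V(21.07) = 9.81348 m³.
Species balance (pure solvent in): dm/dt = −Q_out · m/V(t).
dm/m = −Q_out dt/(V₀ − 0.163100 t); integrating gives ln(m/m₀) = −(Q_out/(Q_in−Q_out)) ln(V/V₀).
m = m₀ (V₀/V)^(Q_out/(Q_in−Q_out)) = 51.13 × (13.25/9.81348)^(-1.88167) = 29.0616 g.

29.06 g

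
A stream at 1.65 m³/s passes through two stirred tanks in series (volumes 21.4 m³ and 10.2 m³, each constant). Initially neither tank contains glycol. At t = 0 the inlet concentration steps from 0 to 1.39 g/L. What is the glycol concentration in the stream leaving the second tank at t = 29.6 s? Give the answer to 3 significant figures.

1.13 g/L

Each tank obeys Vᵢ dCᵢ/dt = Q(Cᵢ₋₁ − Cᵢ), so τᵢ = Vᵢ/Q.
τ₁ = 21.4/1.65 = 12.970 s; τ₂ = 10.2/1.65 = 6.1818 s.
Solving the cascade with C₁(0)=C₂(0)=0 gives C₂(t) = C_in[1 − (τ₁ e^(−t/τ₁) − τ₂ e^(−t/τ₂))/(τ₁ − τ₂)].
At t = 29.6: e^(−t/τ₁) = 0.10206, e^(−t/τ₂) = 0.0083271.
C₂ = 1.39·[1 − (12.970·0.10206 − 6.1818·0.0083271)/(6.7879)] = 1.39·0.81259 = 1.1295 g/L.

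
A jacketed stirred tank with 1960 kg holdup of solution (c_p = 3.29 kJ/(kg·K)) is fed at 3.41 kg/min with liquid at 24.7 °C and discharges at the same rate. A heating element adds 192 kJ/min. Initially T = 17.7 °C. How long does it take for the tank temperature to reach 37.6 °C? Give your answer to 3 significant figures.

M c_p dT/dt = ṁ c_p (T_in − T) + Q̇.
τ = M/ṁ = 574.78 min; T_ss = T_in + Q̇/(ṁ c_p) = 41.814 °C.
T(t) = T_ss + (T₀ − T_ss) e^(−t/τ). Set T = 37.6:
e^(−t/τ) = (37.6 − 41.814)/(17.7 − 41.814) = 0.17475
t = −574.78 · ln(0.17475) = 1002.6 min.

1000 min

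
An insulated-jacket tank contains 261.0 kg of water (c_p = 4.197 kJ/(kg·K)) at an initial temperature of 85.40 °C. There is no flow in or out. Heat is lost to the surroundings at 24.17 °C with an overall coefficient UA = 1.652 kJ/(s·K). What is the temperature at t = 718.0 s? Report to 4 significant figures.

44.90 °C

Heat balance on the well-mixed liquid: M c_p dT/dt = −UA(T − T_amb).
dT/dt = (T_ss − T)/τ with T_ss = T_amb = 24.1700 °C, τ = M c_p/UA = 261.0·4.197/1.652 = 663.085 s.
Solution: T(t) = T_ss + (T₀ − T_ss) e^(−t/τ).
T(718.0) = 24.1700 + (61.2300)·0.338640 = 44.9049 °C.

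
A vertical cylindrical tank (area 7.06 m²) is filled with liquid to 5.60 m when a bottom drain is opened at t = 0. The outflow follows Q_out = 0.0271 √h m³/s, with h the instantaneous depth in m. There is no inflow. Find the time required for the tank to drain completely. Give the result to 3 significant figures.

1230 s

With no inflow, A dh/dt = −0.0271 √h.
∫ h^(−1/2) dh = −(0.0271/A) ∫ dt, giving 2√h = 2√h₀ − (0.0271/A) t.
Set h = 0: 2√h₀ = (0.0271/A) t_empty ⇒ t_empty = 2A√h₀/0.0271.
t_empty = 2·7.06·√5.60/0.0271 = 14.120·2.3664/0.0271 = 1233.0 s.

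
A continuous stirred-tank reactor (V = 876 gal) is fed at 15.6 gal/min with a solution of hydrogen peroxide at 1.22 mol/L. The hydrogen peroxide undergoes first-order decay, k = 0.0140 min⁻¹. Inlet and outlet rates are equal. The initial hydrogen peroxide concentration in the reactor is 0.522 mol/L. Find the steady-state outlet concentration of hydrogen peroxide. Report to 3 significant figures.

0.683 mol/L

V dC/dt = Q(C_in − C) − k V C.
At steady state: 0 = Q C_in − (Q + kV) C_ss, so C_ss = Q C_in/(Q + kV).
C_ss = 15.6·1.22/(15.6 + 0.0140·876) = 19.032/27.864 = 0.68303 mol/L.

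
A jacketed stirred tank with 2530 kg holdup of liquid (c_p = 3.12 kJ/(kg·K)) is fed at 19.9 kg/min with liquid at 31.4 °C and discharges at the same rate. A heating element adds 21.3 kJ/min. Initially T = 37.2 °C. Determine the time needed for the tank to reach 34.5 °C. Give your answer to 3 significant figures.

M c_p dT/dt = ṁ c_p (T_in − T) + Q̇.
τ = M/ṁ = 127.14 min; T_ss = T_in + Q̇/(ṁ c_p) = 31.743 °C.
T(t) = T_ss + (T₀ − T_ss) e^(−t/τ). Set T = 34.5:
e^(−t/τ) = (34.5 − 31.743)/(37.2 − 31.743) = 0.50522
t = −127.14 · ln(0.50522) = 86.804 min.

86.8 min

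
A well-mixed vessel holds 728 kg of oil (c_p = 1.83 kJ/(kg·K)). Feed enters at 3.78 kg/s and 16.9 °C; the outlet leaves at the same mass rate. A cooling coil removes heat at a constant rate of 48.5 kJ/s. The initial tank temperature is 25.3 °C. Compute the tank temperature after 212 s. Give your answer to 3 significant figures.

Heat balance on the well-mixed liquid: M c_p dT/dt = ṁ c_p (T_in − T) − 48.5.
τ = M/ṁ = 192.59 s; T_ss = T_in − Q̇/(ṁ c_p) = 16.9 − 48.5/(3.78·1.83) = 9.8887 °C.
T approaches T_ss exponentially: T(t) = T_ss + (T₀ − T_ss) e^(−t/τ).
T(212) = 9.8887 + (15.411)·e^(−212/192.59) = 9.8887 + (15.411)·0.33262 = 15.015 °C.

15.0 °C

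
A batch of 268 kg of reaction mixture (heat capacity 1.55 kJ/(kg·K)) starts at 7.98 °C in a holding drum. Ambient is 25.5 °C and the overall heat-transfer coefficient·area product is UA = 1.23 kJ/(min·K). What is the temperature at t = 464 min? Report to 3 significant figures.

21.1 °C

Lumped-capacitance energy balance: M c_p dT/dt = UA(T_amb − T).
dT/dt = (T_ss − T)/τ with T_ss = T_amb = 25.500 °C, τ = M c_p/UA = 268·1.55/1.23 = 337.72 min.
Integrating: T(t) = T_ss + (T₀ − T_ss) e^(−t/τ).
T(464) = 25.500 + (-17.520)·0.25312 = 21.065 °C.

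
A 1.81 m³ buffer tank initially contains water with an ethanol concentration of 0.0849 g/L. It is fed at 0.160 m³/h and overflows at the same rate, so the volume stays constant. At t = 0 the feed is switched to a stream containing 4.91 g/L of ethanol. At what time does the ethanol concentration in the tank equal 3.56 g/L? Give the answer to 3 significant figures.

Unsteady species balance (constant V, well mixed): V dC/dt = Q(C_in − C), so τ = V/Q = 11.312 h.
C(t) = C_in + (C₀ − C_in) e^(−t/τ). Set C = 3.56 and solve for t:
e^(−t/τ) = (C − C_in)/(C₀ − C_in) = (3.56 − 4.91)/(0.0849 − 4.91) = 0.27979
t = −τ ln(…) = 11.312 × 1.2737 = 14.409 h.

14.4 h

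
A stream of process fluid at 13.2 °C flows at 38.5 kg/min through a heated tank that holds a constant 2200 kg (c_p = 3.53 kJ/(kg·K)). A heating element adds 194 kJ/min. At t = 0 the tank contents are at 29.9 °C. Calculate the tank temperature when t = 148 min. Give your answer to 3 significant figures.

15.8 °C

Heat balance on the well-mixed liquid: M c_p dT/dt = ṁ c_p (T_in − T) + 194.
Rearrange: dT/dt = (T_ss − T)/τ with τ = M/ṁ = 57.143 min and T_ss = T_in + Q̇/(ṁ c_p) = 14.627 °C.
Integrating: T(t) = T_ss + (T₀ − T_ss) e^(−t/τ).
T(148) = 14.627 + (15.273)·e^(−148/57.143) = 14.627 + (15.273)·0.075020 = 15.773 °C.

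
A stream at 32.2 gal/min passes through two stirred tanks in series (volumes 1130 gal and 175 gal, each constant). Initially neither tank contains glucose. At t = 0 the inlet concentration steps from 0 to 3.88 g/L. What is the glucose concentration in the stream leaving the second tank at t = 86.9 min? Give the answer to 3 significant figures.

Time constants: τᵢ = Vᵢ/Q for each well-mixed tank.
τ₁ = 1130/32.2 = 35.093 min; τ₂ = 175/32.2 = 5.4348 min.
Tank 1: C₁ = C_in(1 − e^(−t/τ₁)). Tank 2 (τ₁ ≠ τ₂): C₂ = C_in[1 − (τ₁ e^(−t/τ₁) − τ₂ e^(−t/τ₂))/(τ₁ − τ₂)].
At t = 86.9: e^(−t/τ₁) = 0.084057, e^(−t/τ₂) = 1.1371e-07.
C₂ = 3.88·[1 − (35.093·0.084057 − 5.4348·1.1371e-07)/(29.658)] = 3.88·0.90054 = 3.4941 g/L.

3.49 g/L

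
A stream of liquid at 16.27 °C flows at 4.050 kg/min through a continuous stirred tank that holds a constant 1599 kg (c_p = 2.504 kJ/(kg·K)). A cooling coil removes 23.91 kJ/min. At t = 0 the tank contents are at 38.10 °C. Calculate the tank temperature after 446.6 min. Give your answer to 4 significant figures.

21.72 °C

Unsteady energy balance on the tank contents: M c_p dT/dt = ṁ c_p (T_in − T) − 23.91.
τ = M/ṁ = 394.815 min; T_ss = T_in − Q̇/(ṁ c_p) = 16.27 − 23.91/(4.050·2.504) = 13.9123 °C.
Solution: T(t) = T_ss + (T₀ − T_ss) e^(−t/τ).
T(446.6) = 13.9123 + (24.1877)·e^(−446.6/394.815) = 13.9123 + (24.1877)·0.322658 = 21.7166 °C.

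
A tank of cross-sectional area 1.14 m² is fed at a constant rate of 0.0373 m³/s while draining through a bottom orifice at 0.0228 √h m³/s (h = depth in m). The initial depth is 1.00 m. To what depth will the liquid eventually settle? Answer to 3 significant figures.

2.68 m

A dh/dt = Q_in − 0.0228 √h. Steady state requires inflow = outflow:
Q_in = 0.0228 √h_ss ⇒ √h_ss = 0.0373/0.0228 = 1.6360.
h_ss = 1.6360² = 2.6764 m. (Since h₀ = 1.00 m < h_ss, the level will rise toward this value.)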